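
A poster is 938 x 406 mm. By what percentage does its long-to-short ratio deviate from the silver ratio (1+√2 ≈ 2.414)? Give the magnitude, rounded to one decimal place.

Ratio = 938 / 406 ≈ 2.3103.
Ideal silver ratio ≈ 2.4142. |2.3103 − 2.4142| / 2.4142 ≈ 4.30% → 4.3%.

4.3%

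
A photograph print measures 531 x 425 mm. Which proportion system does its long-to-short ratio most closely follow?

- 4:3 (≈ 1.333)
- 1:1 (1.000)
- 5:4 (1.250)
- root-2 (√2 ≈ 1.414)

531/425 ≈ 1.249. Nearest candidates are 5:4 (1.250, off by 0.001) and 4:3 (1.333, off by 0.084).

5:4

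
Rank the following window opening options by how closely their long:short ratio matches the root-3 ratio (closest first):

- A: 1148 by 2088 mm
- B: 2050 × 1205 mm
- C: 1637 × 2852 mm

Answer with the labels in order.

Ratios: A = 2088 / 1148 ≈ 1.819; B = 2050 / 1205 ≈ 1.701; C = 2852 / 1637 ≈ 1.742.
|Δ from 1.732|: A 0.087; B 0.031; C 0.010.

C, B, A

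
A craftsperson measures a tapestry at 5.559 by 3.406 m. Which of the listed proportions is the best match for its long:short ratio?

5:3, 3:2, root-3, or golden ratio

golden ratio

5.559/3.406 ≈ 1.632. Nearest candidates are golden ratio (1.618, off by 0.014) and 5:3 (1.667, off by 0.035).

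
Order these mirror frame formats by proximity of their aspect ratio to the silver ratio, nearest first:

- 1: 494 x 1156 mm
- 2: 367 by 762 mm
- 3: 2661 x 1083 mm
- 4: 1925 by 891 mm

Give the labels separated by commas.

3, 1, 4, 2

Ratios: 1 = 1156 / 494 ≈ 2.340; 2 = 762 / 367 ≈ 2.076; 3 = 2661 / 1083 ≈ 2.457; 4 = 1925 / 891 ≈ 2.160.
|Δ from 2.414|: 1 0.074; 2 0.338; 3 0.043; 4 0.254.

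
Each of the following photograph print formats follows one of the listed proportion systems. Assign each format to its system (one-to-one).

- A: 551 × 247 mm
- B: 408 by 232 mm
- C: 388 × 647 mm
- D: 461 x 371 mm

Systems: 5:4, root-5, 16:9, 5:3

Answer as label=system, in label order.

A = 551/247 ≈ 2.231 → root-5 (2.236)
B = 408/232 ≈ 1.759 → 16:9 (1.778)
C = 647/388 ≈ 1.668 → 5:3 (1.667)
D = 461/371 ≈ 1.243 → 5:4 (1.250)

A=root-5, B=16:9, C=5:3, D=5:4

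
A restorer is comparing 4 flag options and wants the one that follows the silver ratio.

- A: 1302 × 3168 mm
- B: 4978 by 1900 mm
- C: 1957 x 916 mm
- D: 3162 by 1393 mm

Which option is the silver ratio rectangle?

A

Target silver ratio ≈ 2.414.
A: 2.433 (Δ0.019)  B: 2.620 (Δ0.206)  C: 2.136 (Δ0.278)  D: 2.270 (Δ0.144)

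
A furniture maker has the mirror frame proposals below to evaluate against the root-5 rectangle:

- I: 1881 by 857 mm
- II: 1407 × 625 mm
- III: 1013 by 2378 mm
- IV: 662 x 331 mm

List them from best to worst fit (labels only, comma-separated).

I: 1881/857 ≈ 2.195 → |2.195 − 2.236| = 0.041
II: 1407/625 ≈ 2.251 → |2.251 − 2.236| = 0.015
III: 2378/1013 ≈ 2.347 → |2.347 − 2.236| = 0.111
IV: 662/331 ≈ 2.000 → |2.000 − 2.236| = 0.236

II, I, III, IV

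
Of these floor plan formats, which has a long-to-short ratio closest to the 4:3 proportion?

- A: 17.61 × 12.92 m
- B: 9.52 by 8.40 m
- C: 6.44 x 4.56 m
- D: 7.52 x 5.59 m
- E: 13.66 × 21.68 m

D

Ratios (long/short): A ≈ 1.363; B ≈ 1.133; C ≈ 1.412; D ≈ 1.345; E ≈ 1.587.
4:3 ≈ 1.333; option D is nearest (Δ 0.012).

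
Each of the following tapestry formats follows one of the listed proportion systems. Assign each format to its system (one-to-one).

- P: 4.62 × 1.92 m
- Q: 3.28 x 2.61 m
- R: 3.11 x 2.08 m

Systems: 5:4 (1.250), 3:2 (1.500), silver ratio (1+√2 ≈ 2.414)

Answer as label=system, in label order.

P=silver ratio, Q=5:4, R=3:2

Ratios: P ≈ 2.406; Q ≈ 1.257; R ≈ 1.495.
Targets: 5:4 ≈ 1.250; 3:2 ≈ 1.500; silver ratio ≈ 2.414.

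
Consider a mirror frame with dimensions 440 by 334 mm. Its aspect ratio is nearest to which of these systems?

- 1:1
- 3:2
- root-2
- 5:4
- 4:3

Ratio = 440 / 334 ≈ 1.317.
Distances: 1:1 1.000 (Δ 0.317); 3:2 1.500 (Δ 0.183); root-2 1.414 (Δ 0.097); 5:4 1.250 (Δ 0.067); 4:3 1.333 (Δ 0.016).

4:3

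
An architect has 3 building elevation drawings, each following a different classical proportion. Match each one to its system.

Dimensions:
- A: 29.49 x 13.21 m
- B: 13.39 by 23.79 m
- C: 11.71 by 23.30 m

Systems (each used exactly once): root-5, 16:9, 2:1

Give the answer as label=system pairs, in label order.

A=root-5, B=16:9, C=2:1

A = 29.49/13.21 ≈ 2.232 → root-5 (2.236)
B = 23.79/13.39 ≈ 1.777 → 16:9 (1.778)
C = 23.30/11.71 ≈ 1.990 → 2:1 (2.000)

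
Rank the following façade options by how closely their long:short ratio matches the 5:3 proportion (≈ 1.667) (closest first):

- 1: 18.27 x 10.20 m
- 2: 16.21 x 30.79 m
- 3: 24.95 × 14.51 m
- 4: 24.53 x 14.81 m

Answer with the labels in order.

1: 18.27/10.20 ≈ 1.791 → |1.791 − 1.667| = 0.124
2: 30.79/16.21 ≈ 1.899 → |1.899 − 1.667| = 0.232
3: 24.95/14.51 ≈ 1.720 → |1.720 − 1.667| = 0.053
4: 24.53/14.81 ≈ 1.656 → |1.656 − 1.667| = 0.011

4, 3, 1, 2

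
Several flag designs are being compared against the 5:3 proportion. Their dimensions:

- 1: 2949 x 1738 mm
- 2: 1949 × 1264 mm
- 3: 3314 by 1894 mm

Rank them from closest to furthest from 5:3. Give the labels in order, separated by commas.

Ratios: 1 = 2949 / 1738 ≈ 1.697; 2 = 1949 / 1264 ≈ 1.542; 3 = 3314 / 1894 ≈ 1.750.
|Δ from 1.667|: 1 0.030; 2 0.125; 3 0.083.

1, 3, 2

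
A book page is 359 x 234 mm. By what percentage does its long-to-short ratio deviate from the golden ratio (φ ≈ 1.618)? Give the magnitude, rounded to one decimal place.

Ratio = 359 / 234 ≈ 1.5342.
Ideal golden ratio ≈ 1.6180. |1.5342 − 1.6180| / 1.6180 ≈ 5.18% → 5.2%.

5.2%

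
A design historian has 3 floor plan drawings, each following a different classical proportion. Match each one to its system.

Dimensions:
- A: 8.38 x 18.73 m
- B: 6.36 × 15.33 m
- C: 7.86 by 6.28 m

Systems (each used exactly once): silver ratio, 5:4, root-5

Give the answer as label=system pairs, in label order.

A=root-5, B=silver ratio, C=5:4

Ratios: A ≈ 2.235; B ≈ 2.410; C ≈ 1.252.
Targets: silver ratio ≈ 2.414; 5:4 ≈ 1.250; root-5 ≈ 2.236.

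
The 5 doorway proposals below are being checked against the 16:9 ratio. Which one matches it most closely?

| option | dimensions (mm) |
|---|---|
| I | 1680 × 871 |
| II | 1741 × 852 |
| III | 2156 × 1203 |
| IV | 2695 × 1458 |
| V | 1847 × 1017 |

III

Target 16:9 ≈ 1.778.
I: 1.929 (Δ0.151)  II: 2.043 (Δ0.265)  III: 1.792 (Δ0.014)  IV: 1.848 (Δ0.070)  V: 1.816 (Δ0.038)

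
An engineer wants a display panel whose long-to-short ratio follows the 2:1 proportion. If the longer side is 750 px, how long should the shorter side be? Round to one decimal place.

375.0 px

2:1 = 2.00000.
Shorter side = 750 ÷ 2.00000 ≈ 375.000 → 375.0 px.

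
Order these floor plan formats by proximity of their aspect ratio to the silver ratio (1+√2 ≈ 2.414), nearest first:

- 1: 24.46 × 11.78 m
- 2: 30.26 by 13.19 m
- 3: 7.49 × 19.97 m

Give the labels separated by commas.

2, 3, 1

1: 24.46/11.78 ≈ 2.076 → |2.076 − 2.414| = 0.338
2: 30.26/13.19 ≈ 2.294 → |2.294 − 2.414| = 0.120
3: 19.97/7.49 ≈ 2.666 → |2.666 − 2.414| = 0.252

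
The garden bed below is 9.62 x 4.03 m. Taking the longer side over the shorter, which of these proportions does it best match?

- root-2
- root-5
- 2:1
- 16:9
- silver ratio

9.62/4.03 ≈ 2.387. Nearest candidates are silver ratio (2.414, off by 0.027) and root-5 (2.236, off by 0.151).

silver ratio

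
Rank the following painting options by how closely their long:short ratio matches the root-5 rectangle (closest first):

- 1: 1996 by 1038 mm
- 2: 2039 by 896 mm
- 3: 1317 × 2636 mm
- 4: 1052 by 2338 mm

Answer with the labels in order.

4, 2, 3, 1

Ratios: 1 = 1996 / 1038 ≈ 1.923; 2 = 2039 / 896 ≈ 2.276; 3 = 2636 / 1317 ≈ 2.002; 4 = 2338 / 1052 ≈ 2.222.
|Δ from 2.236|: 1 0.313; 2 0.040; 3 0.234; 4 0.014.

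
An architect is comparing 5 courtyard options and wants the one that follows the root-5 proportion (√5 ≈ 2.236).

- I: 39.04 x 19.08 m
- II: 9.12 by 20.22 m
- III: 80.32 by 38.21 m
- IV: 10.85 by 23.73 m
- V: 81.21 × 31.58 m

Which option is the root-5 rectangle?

Target root-5 ≈ 2.236.
I: 2.046 (Δ0.190)  II: 2.217 (Δ0.019)  III: 2.102 (Δ0.134)  IV: 2.187 (Δ0.049)  V: 2.572 (Δ0.336)

II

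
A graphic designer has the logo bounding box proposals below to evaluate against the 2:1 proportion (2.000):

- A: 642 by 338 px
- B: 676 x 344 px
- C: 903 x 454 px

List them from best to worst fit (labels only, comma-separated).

C, B, A

Ratios: A = 642 / 338 ≈ 1.899; B = 676 / 344 ≈ 1.965; C = 903 / 454 ≈ 1.989.
|Δ from 2.000|: A 0.101; B 0.035; C 0.011.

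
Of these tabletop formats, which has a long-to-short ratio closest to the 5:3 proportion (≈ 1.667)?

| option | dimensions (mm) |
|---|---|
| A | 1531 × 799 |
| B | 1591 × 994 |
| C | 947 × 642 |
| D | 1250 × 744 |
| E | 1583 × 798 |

Target 5:3 ≈ 1.667.
A: 1.916 (Δ0.249)  B: 1.601 (Δ0.066)  C: 1.475 (Δ0.192)  D: 1.680 (Δ0.013)  E: 1.984 (Δ0.317)

D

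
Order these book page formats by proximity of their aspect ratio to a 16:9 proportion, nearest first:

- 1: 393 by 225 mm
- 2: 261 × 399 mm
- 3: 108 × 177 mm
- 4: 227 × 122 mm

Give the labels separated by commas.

1, 4, 3, 2

1: 393/225 ≈ 1.747 → |1.747 − 1.778| = 0.031
2: 399/261 ≈ 1.529 → |1.529 − 1.778| = 0.249
3: 177/108 ≈ 1.639 → |1.639 − 1.778| = 0.139
4: 227/122 ≈ 1.861 → |1.861 − 1.778| = 0.083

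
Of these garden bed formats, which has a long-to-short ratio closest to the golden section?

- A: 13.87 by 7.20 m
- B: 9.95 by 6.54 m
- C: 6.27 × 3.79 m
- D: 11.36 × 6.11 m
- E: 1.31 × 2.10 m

E

Ratios (long/short): A ≈ 1.926; B ≈ 1.521; C ≈ 1.654; D ≈ 1.859; E ≈ 1.603.
golden ratio ≈ 1.618; option E is nearest (Δ 0.015).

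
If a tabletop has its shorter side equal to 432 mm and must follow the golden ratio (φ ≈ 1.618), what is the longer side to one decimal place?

golden ratio ≈ 1.61803.
Longer side = 432 × 1.61803 ≈ 698.989 → 699.0 mm.

699.0 mm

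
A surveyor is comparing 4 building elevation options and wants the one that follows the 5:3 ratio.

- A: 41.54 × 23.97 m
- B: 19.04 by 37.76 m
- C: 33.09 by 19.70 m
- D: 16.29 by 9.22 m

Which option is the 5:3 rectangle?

Target 5:3 ≈ 1.667.
A: 1.733 (Δ0.066)  B: 1.983 (Δ0.316)  C: 1.680 (Δ0.013)  D: 1.767 (Δ0.100)

C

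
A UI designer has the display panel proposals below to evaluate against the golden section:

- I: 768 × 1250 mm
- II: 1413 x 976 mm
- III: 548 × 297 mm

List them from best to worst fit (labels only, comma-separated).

I, II, III

Ratios: I = 1250 / 768 ≈ 1.628; II = 1413 / 976 ≈ 1.448; III = 548 / 297 ≈ 1.845.
|Δ from 1.618|: I 0.010; II 0.170; III 0.227.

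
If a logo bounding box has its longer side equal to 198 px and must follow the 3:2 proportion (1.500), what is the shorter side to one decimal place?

132.0 px

3:2 = 1.50000.
Shorter side = 198 ÷ 1.50000 ≈ 132.000 → 132.0 px.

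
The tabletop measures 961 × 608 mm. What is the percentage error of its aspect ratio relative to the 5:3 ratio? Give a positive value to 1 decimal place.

5.2%

Ratio = 961 / 608 ≈ 1.5806.
Ideal 5:3 ≈ 1.6667. |1.5806 − 1.6667| / 1.6667 ≈ 5.17% → 5.2%.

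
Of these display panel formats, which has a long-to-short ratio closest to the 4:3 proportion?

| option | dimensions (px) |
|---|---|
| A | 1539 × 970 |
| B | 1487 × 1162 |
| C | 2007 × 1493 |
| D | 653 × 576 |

C

Target 4:3 ≈ 1.333.
A: 1.587 (Δ0.254)  B: 1.280 (Δ0.053)  C: 1.344 (Δ0.011)  D: 1.134 (Δ0.199)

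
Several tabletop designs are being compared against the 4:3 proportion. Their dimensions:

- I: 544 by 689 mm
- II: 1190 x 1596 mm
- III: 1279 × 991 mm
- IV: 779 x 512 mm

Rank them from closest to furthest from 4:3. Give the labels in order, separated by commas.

I: 689/544 ≈ 1.267 → |1.267 − 1.333| = 0.066
II: 1596/1190 ≈ 1.341 → |1.341 − 1.333| = 0.008
III: 1279/991 ≈ 1.291 → |1.291 − 1.333| = 0.042
IV: 779/512 ≈ 1.521 → |1.521 − 1.333| = 0.188

II, III, I, IV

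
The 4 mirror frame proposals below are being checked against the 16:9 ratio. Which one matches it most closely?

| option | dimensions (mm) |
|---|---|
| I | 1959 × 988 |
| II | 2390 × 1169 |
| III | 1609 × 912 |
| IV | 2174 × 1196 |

III

Ratios (long/short): I ≈ 1.983; II ≈ 2.044; III ≈ 1.764; IV ≈ 1.818.
16:9 ≈ 1.778; option III is nearest (Δ 0.014).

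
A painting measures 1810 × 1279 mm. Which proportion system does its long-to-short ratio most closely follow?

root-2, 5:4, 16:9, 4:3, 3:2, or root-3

root-2

Ratio = 1810 / 1279 ≈ 1.415.
Distances: root-2 1.414 (Δ 0.001); 5:4 1.250 (Δ 0.165); 16:9 1.778 (Δ 0.363); 4:3 1.333 (Δ 0.082); 3:2 1.500 (Δ 0.085); root-3 1.732 (Δ 0.317).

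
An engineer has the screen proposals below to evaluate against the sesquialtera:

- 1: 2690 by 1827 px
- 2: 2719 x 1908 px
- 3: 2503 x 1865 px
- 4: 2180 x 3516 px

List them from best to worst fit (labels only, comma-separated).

Ratios: 1 = 2690 / 1827 ≈ 1.472; 2 = 2719 / 1908 ≈ 1.425; 3 = 2503 / 1865 ≈ 1.342; 4 = 3516 / 2180 ≈ 1.613.
|Δ from 1.500|: 1 0.028; 2 0.075; 3 0.158; 4 0.113.

1, 2, 4, 3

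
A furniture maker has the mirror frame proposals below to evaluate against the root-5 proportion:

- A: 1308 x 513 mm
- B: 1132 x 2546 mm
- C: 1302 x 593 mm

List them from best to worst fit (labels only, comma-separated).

B, C, A

Ratios: A = 1308 / 513 ≈ 2.550; B = 2546 / 1132 ≈ 2.249; C = 1302 / 593 ≈ 2.196.
|Δ from 2.236|: A 0.314; B 0.013; C 0.040.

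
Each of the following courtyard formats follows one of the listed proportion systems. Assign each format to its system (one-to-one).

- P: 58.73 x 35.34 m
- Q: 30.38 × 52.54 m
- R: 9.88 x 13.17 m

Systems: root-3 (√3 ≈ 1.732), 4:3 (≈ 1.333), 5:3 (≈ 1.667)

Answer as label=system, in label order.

P=5:3, Q=root-3, R=4:3

Ratios: P ≈ 1.662; Q ≈ 1.729; R ≈ 1.333.
Targets: root-3 ≈ 1.732; 4:3 ≈ 1.333; 5:3 ≈ 1.667.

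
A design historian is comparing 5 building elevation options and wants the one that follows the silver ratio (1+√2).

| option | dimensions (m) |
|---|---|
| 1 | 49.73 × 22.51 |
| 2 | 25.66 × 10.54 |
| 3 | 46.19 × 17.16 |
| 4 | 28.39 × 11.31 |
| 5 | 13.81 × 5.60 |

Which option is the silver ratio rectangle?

2

Ratios (long/short): 1 ≈ 2.209; 2 ≈ 2.435; 3 ≈ 2.692; 4 ≈ 2.510; 5 ≈ 2.466.
silver ratio ≈ 2.414; option 2 is nearest (Δ 0.021).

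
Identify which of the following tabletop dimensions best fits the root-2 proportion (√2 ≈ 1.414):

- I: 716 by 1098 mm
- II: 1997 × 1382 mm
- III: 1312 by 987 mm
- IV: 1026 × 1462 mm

IV

Ratios (long/short): I ≈ 1.534; II ≈ 1.445; III ≈ 1.329; IV ≈ 1.425.
root-2 ≈ 1.414; option IV is nearest (Δ 0.011).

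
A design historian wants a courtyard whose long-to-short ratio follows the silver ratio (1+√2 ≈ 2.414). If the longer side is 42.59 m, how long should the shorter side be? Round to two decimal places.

17.64 m

silver ratio ≈ 2.41421.
Shorter side = 42.59 ÷ 2.41421 ≈ 17.6414 → 17.64 m.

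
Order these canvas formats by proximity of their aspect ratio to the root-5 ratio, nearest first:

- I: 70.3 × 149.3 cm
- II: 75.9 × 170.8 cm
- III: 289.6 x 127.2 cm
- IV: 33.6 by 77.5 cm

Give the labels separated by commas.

I: 149.3/70.3 ≈ 2.124 → |2.124 − 2.236| = 0.112
II: 170.8/75.9 ≈ 2.250 → |2.250 − 2.236| = 0.014
III: 289.6/127.2 ≈ 2.277 → |2.277 − 2.236| = 0.041
IV: 77.5/33.6 ≈ 2.307 → |2.307 − 2.236| = 0.071

II, III, IV, I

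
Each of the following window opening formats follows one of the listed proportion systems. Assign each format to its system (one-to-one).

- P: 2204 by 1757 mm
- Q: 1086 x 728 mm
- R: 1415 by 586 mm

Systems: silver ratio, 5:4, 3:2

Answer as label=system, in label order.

P = 2204/1757 ≈ 1.254 → 5:4 (1.250)
Q = 1086/728 ≈ 1.492 → 3:2 (1.500)
R = 1415/586 ≈ 2.415 → silver ratio (2.414)

P=5:4, Q=3:2, R=silver ratio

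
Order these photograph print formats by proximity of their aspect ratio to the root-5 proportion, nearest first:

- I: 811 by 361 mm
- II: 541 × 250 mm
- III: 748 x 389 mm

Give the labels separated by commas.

I: 811/361 ≈ 2.247 → |2.247 − 2.236| = 0.011
II: 541/250 ≈ 2.164 → |2.164 − 2.236| = 0.072
III: 748/389 ≈ 1.923 → |1.923 − 2.236| = 0.313

I, II, III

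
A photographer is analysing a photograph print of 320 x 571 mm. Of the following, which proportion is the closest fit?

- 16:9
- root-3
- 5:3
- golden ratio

16:9

571/320 ≈ 1.784. Nearest candidates are 16:9 (1.778, off by 0.006) and root-3 (1.732, off by 0.052).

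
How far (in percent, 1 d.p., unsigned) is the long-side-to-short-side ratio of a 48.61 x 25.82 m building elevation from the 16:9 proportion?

Ratio = 48.61 / 25.82 ≈ 1.8826.
Ideal 16:9 ≈ 1.7778. |1.8826 − 1.7778| / 1.7778 ≈ 5.89% → 5.9%.

5.9%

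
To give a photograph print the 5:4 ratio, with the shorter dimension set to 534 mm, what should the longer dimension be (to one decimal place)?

667.5 mm

5:4 = 1.25000.
Longer side = 534 × 1.25000 ≈ 667.500 → 667.5 mm.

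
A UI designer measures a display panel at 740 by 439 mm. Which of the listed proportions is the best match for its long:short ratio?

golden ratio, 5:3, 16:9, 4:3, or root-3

5:3

740/439 ≈ 1.686. Nearest candidates are 5:3 (1.667, off by 0.019) and root-3 (1.732, off by 0.046).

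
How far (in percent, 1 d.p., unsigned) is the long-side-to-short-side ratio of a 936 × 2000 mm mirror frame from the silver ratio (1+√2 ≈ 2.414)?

11.5%

Ratio = 2000 / 936 ≈ 2.1368.
Ideal silver ratio ≈ 2.4142. |2.1368 − 2.4142| / 2.4142 ≈ 11.49% → 11.5%.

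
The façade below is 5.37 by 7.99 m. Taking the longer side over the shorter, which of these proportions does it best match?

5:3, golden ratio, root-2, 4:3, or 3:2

7.99/5.37 ≈ 1.488. Nearest candidates are 3:2 (1.500, off by 0.012) and root-2 (1.414, off by 0.074).

3:2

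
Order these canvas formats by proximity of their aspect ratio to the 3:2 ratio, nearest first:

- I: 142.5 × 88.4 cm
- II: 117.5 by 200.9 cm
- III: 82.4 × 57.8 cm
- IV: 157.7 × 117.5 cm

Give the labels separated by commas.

III, I, IV, II

I: 142.5/88.4 ≈ 1.612 → |1.612 − 1.500| = 0.112
II: 200.9/117.5 ≈ 1.710 → |1.710 − 1.500| = 0.210
III: 82.4/57.8 ≈ 1.426 → |1.426 − 1.500| = 0.074
IV: 157.7/117.5 ≈ 1.342 → |1.342 − 1.500| = 0.158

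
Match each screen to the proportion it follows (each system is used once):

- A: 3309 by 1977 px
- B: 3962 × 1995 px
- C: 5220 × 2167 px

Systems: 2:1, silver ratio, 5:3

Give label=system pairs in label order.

Ratios: A ≈ 1.674; B ≈ 1.986; C ≈ 2.409.
Targets: 2:1 ≈ 2.000; silver ratio ≈ 2.414; 5:3 ≈ 1.667.

A=5:3, B=2:1, C=silver ratio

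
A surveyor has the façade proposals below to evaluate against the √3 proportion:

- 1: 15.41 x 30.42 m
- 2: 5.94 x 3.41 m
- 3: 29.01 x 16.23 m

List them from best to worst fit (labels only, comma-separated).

2, 3, 1

Ratios: 1 = 30.42 / 15.41 ≈ 1.974; 2 = 5.94 / 3.41 ≈ 1.742; 3 = 29.01 / 16.23 ≈ 1.787.
|Δ from 1.732|: 1 0.242; 2 0.010; 3 0.055.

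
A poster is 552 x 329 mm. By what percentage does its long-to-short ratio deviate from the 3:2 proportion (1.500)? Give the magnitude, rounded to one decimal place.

Ratio = 552 / 329 ≈ 1.6778.
Ideal 3:2 = 1.5000. |1.6778 − 1.5000| / 1.5000 ≈ 11.85% → 11.9%.

11.9%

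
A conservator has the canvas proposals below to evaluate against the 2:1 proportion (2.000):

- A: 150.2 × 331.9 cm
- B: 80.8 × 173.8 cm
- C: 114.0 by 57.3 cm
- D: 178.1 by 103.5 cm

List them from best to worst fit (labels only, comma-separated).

A: 331.9/150.2 ≈ 2.210 → |2.210 − 2.000| = 0.210
B: 173.8/80.8 ≈ 2.151 → |2.151 − 2.000| = 0.151
C: 114.0/57.3 ≈ 1.990 → |1.990 − 2.000| = 0.010
D: 178.1/103.5 ≈ 1.721 → |1.721 − 2.000| = 0.279

C, B, A, D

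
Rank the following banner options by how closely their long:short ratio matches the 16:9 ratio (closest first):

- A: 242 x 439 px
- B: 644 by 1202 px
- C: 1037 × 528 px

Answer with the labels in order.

Ratios: A = 439 / 242 ≈ 1.814; B = 1202 / 644 ≈ 1.866; C = 1037 / 528 ≈ 1.964.
|Δ from 1.778|: A 0.036; B 0.088; C 0.186.

A, B, C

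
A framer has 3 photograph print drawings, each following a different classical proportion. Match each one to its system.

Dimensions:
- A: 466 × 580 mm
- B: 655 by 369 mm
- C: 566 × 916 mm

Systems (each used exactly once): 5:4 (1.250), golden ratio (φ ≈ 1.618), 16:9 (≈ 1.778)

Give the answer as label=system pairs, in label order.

A=5:4, B=16:9, C=golden ratio

A = 580/466 ≈ 1.245 → 5:4 (1.250)
B = 655/369 ≈ 1.775 → 16:9 (1.778)
C = 916/566 ≈ 1.618 → golden ratio (1.618)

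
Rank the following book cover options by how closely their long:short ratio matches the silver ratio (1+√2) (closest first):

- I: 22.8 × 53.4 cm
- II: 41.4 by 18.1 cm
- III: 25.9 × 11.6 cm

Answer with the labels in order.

Ratios: I = 53.4 / 22.8 ≈ 2.342; II = 41.4 / 18.1 ≈ 2.287; III = 25.9 / 11.6 ≈ 2.233.
|Δ from 2.414|: I 0.072; II 0.127; III 0.181.

I, II, III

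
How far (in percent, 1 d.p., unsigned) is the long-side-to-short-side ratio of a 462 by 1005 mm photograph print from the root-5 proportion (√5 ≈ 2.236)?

2.7%

Ratio = 1005 / 462 ≈ 2.1753.
Ideal root-5 ≈ 2.2361. |2.1753 − 2.2361| / 2.2361 ≈ 2.72% → 2.7%.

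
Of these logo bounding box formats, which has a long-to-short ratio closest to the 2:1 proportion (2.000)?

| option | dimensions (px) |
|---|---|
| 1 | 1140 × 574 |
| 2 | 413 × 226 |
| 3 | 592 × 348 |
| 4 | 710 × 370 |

Target 2:1 ≈ 2.000.
1: 1.986 (Δ0.014)  2: 1.827 (Δ0.173)  3: 1.701 (Δ0.299)  4: 1.919 (Δ0.081)

1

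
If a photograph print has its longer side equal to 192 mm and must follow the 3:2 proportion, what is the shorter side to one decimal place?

3:2 = 1.50000.
Shorter side = 192 ÷ 1.50000 ≈ 128.000 → 128.0 mm.

128.0 mm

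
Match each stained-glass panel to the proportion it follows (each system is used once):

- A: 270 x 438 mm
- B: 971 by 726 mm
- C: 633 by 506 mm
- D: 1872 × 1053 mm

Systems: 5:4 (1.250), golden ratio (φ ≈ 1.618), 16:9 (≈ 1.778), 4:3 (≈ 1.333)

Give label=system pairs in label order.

A=golden ratio, B=4:3, C=5:4, D=16:9

Ratios: A ≈ 1.622; B ≈ 1.337; C ≈ 1.251; D ≈ 1.778.
Targets: 5:4 ≈ 1.250; golden ratio ≈ 1.618; 16:9 ≈ 1.778; 4:3 ≈ 1.333.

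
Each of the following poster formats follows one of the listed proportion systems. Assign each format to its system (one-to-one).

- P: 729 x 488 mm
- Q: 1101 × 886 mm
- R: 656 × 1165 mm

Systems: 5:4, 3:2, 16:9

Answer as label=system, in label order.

P=3:2, Q=5:4, R=16:9

P = 729/488 ≈ 1.494 → 3:2 (1.500)
Q = 1101/886 ≈ 1.243 → 5:4 (1.250)
R = 1165/656 ≈ 1.776 → 16:9 (1.778)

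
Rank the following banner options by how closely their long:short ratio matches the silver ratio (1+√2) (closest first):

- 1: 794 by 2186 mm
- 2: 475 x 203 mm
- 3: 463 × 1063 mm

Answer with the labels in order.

Ratios: 1 = 2186 / 794 ≈ 2.753; 2 = 475 / 203 ≈ 2.340; 3 = 1063 / 463 ≈ 2.296.
|Δ from 2.414|: 1 0.339; 2 0.074; 3 0.118.

2, 3, 1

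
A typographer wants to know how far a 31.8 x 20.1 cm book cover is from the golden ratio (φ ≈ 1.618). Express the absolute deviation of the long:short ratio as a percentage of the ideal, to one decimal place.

Ratio = 31.8 / 20.1 ≈ 1.5821.
Ideal golden ratio ≈ 1.6180. |1.5821 − 1.6180| / 1.6180 ≈ 2.22% → 2.2%.

2.2%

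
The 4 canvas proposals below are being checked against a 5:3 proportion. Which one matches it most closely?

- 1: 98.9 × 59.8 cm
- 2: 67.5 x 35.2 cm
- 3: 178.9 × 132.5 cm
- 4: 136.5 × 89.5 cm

Ratios (long/short): 1 ≈ 1.654; 2 ≈ 1.918; 3 ≈ 1.350; 4 ≈ 1.525.
5:3 ≈ 1.667; option 1 is nearest (Δ 0.013).

1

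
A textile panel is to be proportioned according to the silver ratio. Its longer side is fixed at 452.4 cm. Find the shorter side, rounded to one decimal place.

187.4 cm

silver ratio ≈ 2.41421.
Shorter side = 452.4 ÷ 2.41421 ≈ 187.390 → 187.4 cm.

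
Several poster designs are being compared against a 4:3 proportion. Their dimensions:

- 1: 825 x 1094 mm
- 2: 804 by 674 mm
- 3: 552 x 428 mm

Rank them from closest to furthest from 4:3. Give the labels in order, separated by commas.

1, 3, 2

1: 1094/825 ≈ 1.326 → |1.326 − 1.333| = 0.007
2: 804/674 ≈ 1.193 → |1.193 − 1.333| = 0.140
3: 552/428 ≈ 1.290 → |1.290 − 1.333| = 0.043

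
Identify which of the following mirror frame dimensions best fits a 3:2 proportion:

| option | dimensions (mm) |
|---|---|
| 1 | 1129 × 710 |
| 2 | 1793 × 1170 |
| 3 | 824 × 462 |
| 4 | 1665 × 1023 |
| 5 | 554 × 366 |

Ratios (long/short): 1 ≈ 1.590; 2 ≈ 1.532; 3 ≈ 1.784; 4 ≈ 1.628; 5 ≈ 1.514.
3:2 ≈ 1.500; option 5 is nearest (Δ 0.014).

5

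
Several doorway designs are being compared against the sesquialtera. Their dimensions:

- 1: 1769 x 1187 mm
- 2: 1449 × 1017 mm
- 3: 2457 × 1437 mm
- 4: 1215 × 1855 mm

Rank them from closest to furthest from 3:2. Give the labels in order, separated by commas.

1, 4, 2, 3

Ratios: 1 = 1769 / 1187 ≈ 1.490; 2 = 1449 / 1017 ≈ 1.425; 3 = 2457 / 1437 ≈ 1.710; 4 = 1855 / 1215 ≈ 1.527.
|Δ from 1.500|: 1 0.010; 2 0.075; 3 0.210; 4 0.027.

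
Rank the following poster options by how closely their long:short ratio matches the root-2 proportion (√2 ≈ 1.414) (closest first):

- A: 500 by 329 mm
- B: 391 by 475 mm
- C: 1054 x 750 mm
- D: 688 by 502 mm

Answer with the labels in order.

Ratios: A = 500 / 329 ≈ 1.520; B = 475 / 391 ≈ 1.215; C = 1054 / 750 ≈ 1.405; D = 688 / 502 ≈ 1.371.
|Δ from 1.414|: A 0.106; B 0.199; C 0.009; D 0.043.

C, D, A, B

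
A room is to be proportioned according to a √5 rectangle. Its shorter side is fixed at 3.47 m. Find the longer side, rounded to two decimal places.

root-5 ≈ 2.23607.
Longer side = 3.47 × 2.23607 ≈ 7.7592 → 7.76 m.

7.76 m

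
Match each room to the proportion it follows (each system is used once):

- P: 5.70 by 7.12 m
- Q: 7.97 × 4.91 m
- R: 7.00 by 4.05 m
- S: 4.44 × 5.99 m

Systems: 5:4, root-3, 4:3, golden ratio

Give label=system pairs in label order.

P=5:4, Q=golden ratio, R=root-3, S=4:3

P = 7.12/5.70 ≈ 1.249 → 5:4 (1.250)
Q = 7.97/4.91 ≈ 1.623 → golden ratio (1.618)
R = 7.00/4.05 ≈ 1.728 → root-3 (1.732)
S = 5.99/4.44 ≈ 1.349 → 4:3 (1.333)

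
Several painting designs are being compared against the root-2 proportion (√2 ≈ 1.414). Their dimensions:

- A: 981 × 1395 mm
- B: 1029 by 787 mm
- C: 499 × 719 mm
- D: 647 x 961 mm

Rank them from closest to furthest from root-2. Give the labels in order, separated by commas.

Ratios: A = 1395 / 981 ≈ 1.422; B = 1029 / 787 ≈ 1.307; C = 719 / 499 ≈ 1.441; D = 961 / 647 ≈ 1.485.
|Δ from 1.414|: A 0.008; B 0.107; C 0.027; D 0.071.

A, C, D, B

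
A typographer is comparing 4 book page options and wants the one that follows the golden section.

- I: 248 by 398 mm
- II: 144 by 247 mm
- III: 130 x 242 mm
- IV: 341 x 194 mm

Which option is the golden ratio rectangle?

I

Ratios (long/short): I ≈ 1.605; II ≈ 1.715; III ≈ 1.862; IV ≈ 1.758.
golden ratio ≈ 1.618; option I is nearest (Δ 0.013).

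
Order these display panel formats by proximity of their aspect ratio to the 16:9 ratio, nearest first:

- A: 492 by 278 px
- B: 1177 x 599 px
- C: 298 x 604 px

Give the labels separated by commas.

A, B, C

Ratios: A = 492 / 278 ≈ 1.770; B = 1177 / 599 ≈ 1.965; C = 604 / 298 ≈ 2.027.
|Δ from 1.778|: A 0.008; B 0.187; C 0.249.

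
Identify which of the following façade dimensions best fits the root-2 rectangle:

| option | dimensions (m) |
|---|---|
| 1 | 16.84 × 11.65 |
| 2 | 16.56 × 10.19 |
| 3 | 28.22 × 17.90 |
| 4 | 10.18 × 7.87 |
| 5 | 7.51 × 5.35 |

Target root-2 ≈ 1.414.
1: 1.445 (Δ0.031)  2: 1.625 (Δ0.211)  3: 1.577 (Δ0.163)  4: 1.294 (Δ0.120)  5: 1.404 (Δ0.010)

5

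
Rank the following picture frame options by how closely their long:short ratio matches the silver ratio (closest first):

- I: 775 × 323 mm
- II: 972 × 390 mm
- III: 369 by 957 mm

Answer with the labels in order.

I: 775/323 ≈ 2.399 → |2.399 − 2.414| = 0.015
II: 972/390 ≈ 2.492 → |2.492 − 2.414| = 0.078
III: 957/369 ≈ 2.593 → |2.593 − 2.414| = 0.179

I, II, III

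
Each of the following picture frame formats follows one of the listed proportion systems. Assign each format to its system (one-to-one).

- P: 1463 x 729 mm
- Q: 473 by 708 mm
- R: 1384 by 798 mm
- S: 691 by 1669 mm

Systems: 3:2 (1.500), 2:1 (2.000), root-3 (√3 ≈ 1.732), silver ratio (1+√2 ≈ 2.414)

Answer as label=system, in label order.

Ratios: P ≈ 2.007; Q ≈ 1.497; R ≈ 1.734; S ≈ 2.415.
Targets: 3:2 ≈ 1.500; 2:1 ≈ 2.000; root-3 ≈ 1.732; silver ratio ≈ 2.414.

P=2:1, Q=3:2, R=root-3, S=silver ratio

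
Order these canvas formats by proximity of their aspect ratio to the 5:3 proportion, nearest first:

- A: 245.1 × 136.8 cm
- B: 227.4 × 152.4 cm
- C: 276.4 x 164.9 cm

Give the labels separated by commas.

C, A, B

A: 245.1/136.8 ≈ 1.792 → |1.792 − 1.667| = 0.125
B: 227.4/152.4 ≈ 1.492 → |1.492 − 1.667| = 0.175
C: 276.4/164.9 ≈ 1.676 → |1.676 − 1.667| = 0.009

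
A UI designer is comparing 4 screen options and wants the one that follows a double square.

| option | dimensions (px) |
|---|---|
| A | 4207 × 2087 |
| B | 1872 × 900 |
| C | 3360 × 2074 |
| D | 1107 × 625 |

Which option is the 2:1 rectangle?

Target 2:1 ≈ 2.000.
A: 2.016 (Δ0.016)  B: 2.080 (Δ0.080)  C: 1.620 (Δ0.380)  D: 1.771 (Δ0.229)

A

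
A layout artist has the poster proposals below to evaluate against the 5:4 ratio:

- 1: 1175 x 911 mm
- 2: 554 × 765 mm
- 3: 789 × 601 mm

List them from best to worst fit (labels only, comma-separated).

Ratios: 1 = 1175 / 911 ≈ 1.290; 2 = 765 / 554 ≈ 1.381; 3 = 789 / 601 ≈ 1.313.
|Δ from 1.250|: 1 0.040; 2 0.131; 3 0.063.

1, 3, 2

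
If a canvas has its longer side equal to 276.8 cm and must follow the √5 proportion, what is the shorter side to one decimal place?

123.8 cm

root-5 ≈ 2.23607.
Shorter side = 276.8 ÷ 2.23607 ≈ 123.789 → 123.8 cm.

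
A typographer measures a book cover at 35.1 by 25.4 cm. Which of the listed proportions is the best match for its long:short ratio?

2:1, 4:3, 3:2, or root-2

Ratio = 35.1 / 25.4 ≈ 1.382.
Distances: 2:1 2.000 (Δ 0.618); 4:3 1.333 (Δ 0.049); 3:2 1.500 (Δ 0.118); root-2 1.414 (Δ 0.032).

root-2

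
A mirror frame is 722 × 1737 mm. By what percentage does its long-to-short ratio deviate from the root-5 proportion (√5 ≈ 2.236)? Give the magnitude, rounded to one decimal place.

7.6%

Ratio = 1737 / 722 ≈ 2.4058.
Ideal root-5 ≈ 2.2361. |2.4058 − 2.2361| / 2.2361 ≈ 7.59% → 7.6%.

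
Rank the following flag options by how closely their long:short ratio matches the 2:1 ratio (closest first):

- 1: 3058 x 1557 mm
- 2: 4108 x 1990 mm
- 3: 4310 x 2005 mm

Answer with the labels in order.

1, 2, 3

Ratios: 1 = 3058 / 1557 ≈ 1.964; 2 = 4108 / 1990 ≈ 2.064; 3 = 4310 / 2005 ≈ 2.150.
|Δ from 2.000|: 1 0.036; 2 0.064; 3 0.150.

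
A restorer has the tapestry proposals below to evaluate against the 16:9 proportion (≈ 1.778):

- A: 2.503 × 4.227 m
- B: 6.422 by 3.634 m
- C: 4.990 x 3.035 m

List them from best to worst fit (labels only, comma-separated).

B, A, C

A: 4.227/2.503 ≈ 1.689 → |1.689 − 1.778| = 0.089
B: 6.422/3.634 ≈ 1.767 → |1.767 − 1.778| = 0.011
C: 4.990/3.035 ≈ 1.644 → |1.644 − 1.778| = 0.134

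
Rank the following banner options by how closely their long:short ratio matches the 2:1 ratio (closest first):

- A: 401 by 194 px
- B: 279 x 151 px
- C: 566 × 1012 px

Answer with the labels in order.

A: 401/194 ≈ 2.067 → |2.067 − 2.000| = 0.067
B: 279/151 ≈ 1.848 → |1.848 − 2.000| = 0.152
C: 1012/566 ≈ 1.788 → |1.788 − 2.000| = 0.212

A, B, C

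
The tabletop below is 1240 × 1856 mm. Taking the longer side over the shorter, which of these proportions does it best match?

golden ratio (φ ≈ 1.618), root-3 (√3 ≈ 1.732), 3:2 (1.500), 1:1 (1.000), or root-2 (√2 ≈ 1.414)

3:2

1856/1240 ≈ 1.497. Nearest candidates are 3:2 (1.500, off by 0.003) and root-2 (1.414, off by 0.083).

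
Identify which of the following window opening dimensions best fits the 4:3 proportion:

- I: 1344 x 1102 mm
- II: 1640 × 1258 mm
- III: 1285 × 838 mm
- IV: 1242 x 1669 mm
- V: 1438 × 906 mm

Target 4:3 ≈ 1.333.
I: 1.220 (Δ0.113)  II: 1.304 (Δ0.029)  III: 1.533 (Δ0.200)  IV: 1.344 (Δ0.011)  V: 1.587 (Δ0.254)

IV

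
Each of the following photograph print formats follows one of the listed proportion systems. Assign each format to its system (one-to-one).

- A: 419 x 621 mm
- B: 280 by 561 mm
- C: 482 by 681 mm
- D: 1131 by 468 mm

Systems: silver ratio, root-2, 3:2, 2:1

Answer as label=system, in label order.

Ratios: A ≈ 1.482; B ≈ 2.004; C ≈ 1.413; D ≈ 2.417.
Targets: silver ratio ≈ 2.414; root-2 ≈ 1.414; 3:2 ≈ 1.500; 2:1 ≈ 2.000.

A=3:2, B=2:1, C=root-2, D=silver ratio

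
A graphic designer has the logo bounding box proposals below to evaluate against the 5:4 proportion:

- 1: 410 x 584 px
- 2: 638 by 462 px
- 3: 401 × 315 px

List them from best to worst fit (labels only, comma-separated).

Ratios: 1 = 584 / 410 ≈ 1.424; 2 = 638 / 462 ≈ 1.381; 3 = 401 / 315 ≈ 1.273.
|Δ from 1.250|: 1 0.174; 2 0.131; 3 0.023.

3, 2, 1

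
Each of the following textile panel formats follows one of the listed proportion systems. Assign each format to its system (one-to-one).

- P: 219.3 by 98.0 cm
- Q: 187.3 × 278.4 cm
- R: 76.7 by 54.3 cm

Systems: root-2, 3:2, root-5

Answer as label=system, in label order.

P=root-5, Q=3:2, R=root-2

Ratios: P ≈ 2.238; Q ≈ 1.486; R ≈ 1.413.
Targets: root-2 ≈ 1.414; 3:2 ≈ 1.500; root-5 ≈ 2.236.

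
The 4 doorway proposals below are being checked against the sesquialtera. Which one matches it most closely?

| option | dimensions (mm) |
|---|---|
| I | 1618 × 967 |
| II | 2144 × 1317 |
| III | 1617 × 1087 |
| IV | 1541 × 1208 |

III

Ratios (long/short): I ≈ 1.673; II ≈ 1.628; III ≈ 1.488; IV ≈ 1.276.
3:2 ≈ 1.500; option III is nearest (Δ 0.012).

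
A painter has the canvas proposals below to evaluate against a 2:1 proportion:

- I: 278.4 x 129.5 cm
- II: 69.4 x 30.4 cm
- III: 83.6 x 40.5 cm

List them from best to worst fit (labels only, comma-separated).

III, I, II

Ratios: I = 278.4 / 129.5 ≈ 2.150; II = 69.4 / 30.4 ≈ 2.283; III = 83.6 / 40.5 ≈ 2.064.
|Δ from 2.000|: I 0.150; II 0.283; III 0.064.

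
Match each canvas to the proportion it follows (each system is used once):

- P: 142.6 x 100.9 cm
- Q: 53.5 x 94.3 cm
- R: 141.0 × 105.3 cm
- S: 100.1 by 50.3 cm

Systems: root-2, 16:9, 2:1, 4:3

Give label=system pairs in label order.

Ratios: P ≈ 1.413; Q ≈ 1.763; R ≈ 1.339; S ≈ 1.990.
Targets: root-2 ≈ 1.414; 16:9 ≈ 1.778; 2:1 ≈ 2.000; 4:3 ≈ 1.333.

P=root-2, Q=16:9, R=4:3, S=2:1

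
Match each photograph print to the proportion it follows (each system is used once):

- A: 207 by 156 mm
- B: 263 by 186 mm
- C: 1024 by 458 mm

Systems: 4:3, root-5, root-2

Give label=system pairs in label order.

A=4:3, B=root-2, C=root-5

A = 207/156 ≈ 1.327 → 4:3 (1.333)
B = 263/186 ≈ 1.414 → root-2 (1.414)
C = 1024/458 ≈ 2.236 → root-5 (2.236)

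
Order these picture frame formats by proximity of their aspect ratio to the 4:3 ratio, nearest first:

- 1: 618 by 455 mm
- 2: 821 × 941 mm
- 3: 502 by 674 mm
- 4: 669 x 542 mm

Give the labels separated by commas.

3, 1, 4, 2

1: 618/455 ≈ 1.358 → |1.358 − 1.333| = 0.025
2: 941/821 ≈ 1.146 → |1.146 − 1.333| = 0.187
3: 674/502 ≈ 1.343 → |1.343 − 1.333| = 0.010
4: 669/542 ≈ 1.234 → |1.234 − 1.333| = 0.099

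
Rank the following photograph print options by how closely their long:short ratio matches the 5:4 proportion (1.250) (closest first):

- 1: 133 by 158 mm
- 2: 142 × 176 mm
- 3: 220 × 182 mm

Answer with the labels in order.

2, 3, 1

Ratios: 1 = 158 / 133 ≈ 1.188; 2 = 176 / 142 ≈ 1.239; 3 = 220 / 182 ≈ 1.209.
|Δ from 1.250|: 1 0.062; 2 0.011; 3 0.041.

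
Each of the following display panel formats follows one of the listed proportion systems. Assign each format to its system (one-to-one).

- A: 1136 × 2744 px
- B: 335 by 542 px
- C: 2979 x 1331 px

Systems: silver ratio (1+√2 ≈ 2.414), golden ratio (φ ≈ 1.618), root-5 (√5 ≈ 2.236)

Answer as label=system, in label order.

A = 2744/1136 ≈ 2.415 → silver ratio (2.414)
B = 542/335 ≈ 1.618 → golden ratio (1.618)
C = 2979/1331 ≈ 2.238 → root-5 (2.236)

A=silver ratio, B=golden ratio, C=root-5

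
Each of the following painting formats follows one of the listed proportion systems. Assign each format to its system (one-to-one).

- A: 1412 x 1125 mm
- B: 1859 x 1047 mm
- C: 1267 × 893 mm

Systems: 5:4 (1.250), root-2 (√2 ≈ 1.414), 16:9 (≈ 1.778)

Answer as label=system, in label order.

A=5:4, B=16:9, C=root-2

A = 1412/1125 ≈ 1.255 → 5:4 (1.250)
B = 1859/1047 ≈ 1.776 → 16:9 (1.778)
C = 1267/893 ≈ 1.419 → root-2 (1.414)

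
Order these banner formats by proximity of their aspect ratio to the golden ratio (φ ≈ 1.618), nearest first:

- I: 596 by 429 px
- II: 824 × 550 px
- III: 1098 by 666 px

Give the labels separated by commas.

I: 596/429 ≈ 1.389 → |1.389 − 1.618| = 0.229
II: 824/550 ≈ 1.498 → |1.498 − 1.618| = 0.120
III: 1098/666 ≈ 1.649 → |1.649 − 1.618| = 0.031

III, II, I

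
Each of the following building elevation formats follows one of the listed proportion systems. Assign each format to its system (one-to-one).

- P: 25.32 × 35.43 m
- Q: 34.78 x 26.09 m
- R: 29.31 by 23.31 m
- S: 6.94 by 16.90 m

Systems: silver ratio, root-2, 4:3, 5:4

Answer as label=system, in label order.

P=root-2, Q=4:3, R=5:4, S=silver ratio

P = 35.43/25.32 ≈ 1.399 → root-2 (1.414)
Q = 34.78/26.09 ≈ 1.333 → 4:3 (1.333)
R = 29.31/23.31 ≈ 1.257 → 5:4 (1.250)
S = 16.90/6.94 ≈ 2.435 → silver ratio (2.414)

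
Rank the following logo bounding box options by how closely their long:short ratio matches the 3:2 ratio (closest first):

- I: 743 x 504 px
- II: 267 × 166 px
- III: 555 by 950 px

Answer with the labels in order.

I, II, III

Ratios: I = 743 / 504 ≈ 1.474; II = 267 / 166 ≈ 1.608; III = 950 / 555 ≈ 1.712.
|Δ from 1.500|: I 0.026; II 0.108; III 0.212.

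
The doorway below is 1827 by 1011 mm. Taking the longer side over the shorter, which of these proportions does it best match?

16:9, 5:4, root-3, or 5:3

1827/1011 ≈ 1.807. Nearest candidates are 16:9 (1.778, off by 0.029) and root-3 (1.732, off by 0.075).

16:9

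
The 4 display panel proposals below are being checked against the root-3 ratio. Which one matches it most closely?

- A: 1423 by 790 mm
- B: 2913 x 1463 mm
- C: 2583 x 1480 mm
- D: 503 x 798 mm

C

Ratios (long/short): A ≈ 1.801; B ≈ 1.991; C ≈ 1.745; D ≈ 1.586.
root-3 ≈ 1.732; option C is nearest (Δ 0.013).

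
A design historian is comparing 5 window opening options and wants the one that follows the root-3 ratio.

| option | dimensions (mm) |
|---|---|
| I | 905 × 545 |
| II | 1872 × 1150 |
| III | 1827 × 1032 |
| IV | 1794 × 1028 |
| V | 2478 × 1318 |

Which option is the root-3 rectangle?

Ratios (long/short): I ≈ 1.661; II ≈ 1.628; III ≈ 1.770; IV ≈ 1.745; V ≈ 1.880.
root-3 ≈ 1.732; option IV is nearest (Δ 0.013).

IV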